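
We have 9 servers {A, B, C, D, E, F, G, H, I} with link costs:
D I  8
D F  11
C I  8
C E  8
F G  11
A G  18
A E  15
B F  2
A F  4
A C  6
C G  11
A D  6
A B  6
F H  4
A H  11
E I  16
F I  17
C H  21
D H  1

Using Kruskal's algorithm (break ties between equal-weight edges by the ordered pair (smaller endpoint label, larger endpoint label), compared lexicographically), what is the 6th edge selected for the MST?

C-E

Kruskal's algorithm — process edges by increasing weight (ties by edge label):
D H (1): add — endpoints in different components.
B F (2): add — endpoints in different components.
A F (4): add — endpoints in different components.
F H (4): add — endpoints in different components.
A B (6): skip — A and B already connected.
A C (6): add — endpoints in different components.
A D (6): skip — A and D already connected.
C E (8): add — endpoints in different components.
C I (8): add — endpoints in different components.
D I (8): skip — D and I already connected.
A H (11): skip — A and H already connected.
C G (11): add — endpoints in different components.
The 6th edge added is C E.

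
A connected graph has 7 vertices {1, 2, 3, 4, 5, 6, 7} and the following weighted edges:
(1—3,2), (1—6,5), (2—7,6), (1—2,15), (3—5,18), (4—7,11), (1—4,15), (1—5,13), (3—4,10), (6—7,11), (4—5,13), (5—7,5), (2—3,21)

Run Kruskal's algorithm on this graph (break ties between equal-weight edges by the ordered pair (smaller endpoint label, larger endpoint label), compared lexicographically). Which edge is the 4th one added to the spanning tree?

2-7

Kruskal's algorithm — process edges by increasing weight (ties by edge label):
1—3 (2): add — endpoints in different components.
1—6 (5): add — endpoints in different components.
5—7 (5): add — endpoints in different components.
2—7 (6): add — endpoints in different components.
3—4 (10): add — endpoints in different components.
4—7 (11): add — endpoints in different components.
The 4th edge added is 2—7.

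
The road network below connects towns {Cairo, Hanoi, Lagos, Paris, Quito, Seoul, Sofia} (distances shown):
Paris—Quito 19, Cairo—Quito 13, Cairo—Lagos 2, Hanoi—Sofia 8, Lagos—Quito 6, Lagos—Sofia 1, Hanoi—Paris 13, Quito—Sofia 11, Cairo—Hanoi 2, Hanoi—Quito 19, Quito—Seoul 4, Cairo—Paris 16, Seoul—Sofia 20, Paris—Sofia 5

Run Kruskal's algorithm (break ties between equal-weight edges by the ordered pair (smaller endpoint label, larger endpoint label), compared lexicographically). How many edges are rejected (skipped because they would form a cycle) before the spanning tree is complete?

Kruskal's algorithm — process edges by increasing weight (ties by edge label):
Lagos—Sofia (1): add — endpoints in different components.
Cairo—Hanoi (2): add — endpoints in different components.
Cairo—Lagos (2): add — endpoints in different components.
Quito—Seoul (4): add — endpoints in different components.
Paris—Sofia (5): add — endpoints in different components.
Lagos—Quito (6): add — endpoints in different components.
Edges rejected before the tree was complete: 0.

0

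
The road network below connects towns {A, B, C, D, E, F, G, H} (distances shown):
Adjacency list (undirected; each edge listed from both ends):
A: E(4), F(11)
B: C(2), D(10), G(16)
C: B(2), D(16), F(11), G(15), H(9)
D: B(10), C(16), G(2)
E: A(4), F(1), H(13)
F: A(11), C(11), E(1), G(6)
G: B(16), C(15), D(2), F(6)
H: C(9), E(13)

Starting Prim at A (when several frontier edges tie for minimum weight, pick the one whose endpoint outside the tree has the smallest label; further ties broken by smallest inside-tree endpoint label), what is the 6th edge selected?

B-C

Prim's algorithm from A:
Step 1: frontier [A–E 4, A–F 11] → take A–E (4); add E.
Step 2: frontier [A–F 11, E–F 1, E–H 13] → take E–F (1); add F.
Step 3: frontier [E–H 13, F–G 6, C–F 11] → take F–G (6); add G.
Step 4: frontier [E–H 13, C–F 11, D–G 2, C–G 15, B–G 16] → take D–G (2); add D.
Step 5: frontier [B–D 10, C–D 16, E–H 13, C–F 11, C–G 15, B–G 16] → take B–D (10); add B.
Step 6: frontier [B–C 2, C–D 16, E–H 13, C–F 11, C–G 15] → take B–C (2); add C.
Step 7: frontier [C–H 9, E–H 13] → take C–H (9); add H.
The 6th edge added is B–C.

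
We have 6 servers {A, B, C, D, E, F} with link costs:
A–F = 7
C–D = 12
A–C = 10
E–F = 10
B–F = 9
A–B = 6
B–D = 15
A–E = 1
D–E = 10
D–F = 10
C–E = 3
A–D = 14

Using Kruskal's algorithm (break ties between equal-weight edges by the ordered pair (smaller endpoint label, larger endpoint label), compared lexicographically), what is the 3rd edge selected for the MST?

Sort edges by weight, then run Kruskal:
A–E (1): add. Components now {A,E} {B} {C} {D} {F}
C–E (3): add. Components now {A,C,E} {B} {D} {F}
A–B (6): add. Components now {A,B,C,E} {D} {F}
A–F (7): add. Components now {A,B,C,E,F} {D}
B–F (9): skip — B and F already connected.
A–C (10): skip — A and C already connected.
D–E (10): add. Components now {A,B,C,D,E,F}
The 3rd edge added is A–B.

A-B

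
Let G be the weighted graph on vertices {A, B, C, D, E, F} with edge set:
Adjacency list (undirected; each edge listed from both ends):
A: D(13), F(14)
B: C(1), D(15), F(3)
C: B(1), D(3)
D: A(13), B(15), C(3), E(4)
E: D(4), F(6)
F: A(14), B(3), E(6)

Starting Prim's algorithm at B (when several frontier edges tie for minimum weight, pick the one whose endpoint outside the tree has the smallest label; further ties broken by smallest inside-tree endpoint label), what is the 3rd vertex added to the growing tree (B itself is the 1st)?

D

Grow the tree from B using Prim:
Step 1: cheapest edge leaving the tree is B C (1); add C.
Step 2: cheapest edge leaving the tree is C D (3); add D.
Step 3: cheapest edge leaving the tree is B F (3); add F.
Step 4: cheapest edge leaving the tree is D E (4); add E.
Step 5: cheapest edge leaving the tree is A D (13); add A.
Vertex order: B, C, D, F, E, A. The 3rd vertex is D.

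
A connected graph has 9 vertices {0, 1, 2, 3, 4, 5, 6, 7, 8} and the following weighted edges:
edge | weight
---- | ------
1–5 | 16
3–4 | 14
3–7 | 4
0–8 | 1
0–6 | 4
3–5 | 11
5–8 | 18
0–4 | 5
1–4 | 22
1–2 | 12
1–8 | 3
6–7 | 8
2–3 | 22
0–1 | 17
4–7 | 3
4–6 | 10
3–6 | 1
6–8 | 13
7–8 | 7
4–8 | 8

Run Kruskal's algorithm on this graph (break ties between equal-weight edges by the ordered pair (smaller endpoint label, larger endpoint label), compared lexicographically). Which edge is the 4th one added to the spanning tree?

4-7

Sort edges by weight, then run Kruskal:
0–8 (1): add — endpoints in different components.
3–6 (1): add — endpoints in different components.
1–8 (3): add — endpoints in different components.
4–7 (3): add — endpoints in different components.
0–6 (4): add — endpoints in different components.
3–7 (4): add — endpoints in different components.
0–4 (5): skip — 0 and 4 already connected.
7–8 (7): skip — 7 and 8 already connected.
4–8 (8): skip — 4 and 8 already connected.
6–7 (8): skip — 6 and 7 already connected.
4–6 (10): skip — 4 and 6 already connected.
3–5 (11): add — endpoints in different components.
1–2 (12): add — endpoints in different components.
The 4th edge added is 4–7.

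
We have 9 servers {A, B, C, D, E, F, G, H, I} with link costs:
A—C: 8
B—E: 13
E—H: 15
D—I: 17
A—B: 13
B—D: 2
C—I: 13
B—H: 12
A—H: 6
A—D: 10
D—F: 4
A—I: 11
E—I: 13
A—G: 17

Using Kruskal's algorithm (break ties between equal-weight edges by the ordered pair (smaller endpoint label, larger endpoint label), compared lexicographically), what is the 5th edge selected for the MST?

Kruskal: consider edges lightest-first.
B—D (2): add — endpoints in different components.
D—F (4): add — endpoints in different components.
A—H (6): add — endpoints in different components.
A—C (8): add — endpoints in different components.
A—D (10): add — endpoints in different components.
A—I (11): add — endpoints in different components.
B—H (12): skip — B and H already connected.
A—B (13): skip — A and B already connected.
B—E (13): add — endpoints in different components.
C—I (13): skip — C and I already connected.
E—I (13): skip — E and I already connected.
E—H (15): skip — E and H already connected.
A—G (17): add — endpoints in different components.
The 5th edge added is A—D.

A-D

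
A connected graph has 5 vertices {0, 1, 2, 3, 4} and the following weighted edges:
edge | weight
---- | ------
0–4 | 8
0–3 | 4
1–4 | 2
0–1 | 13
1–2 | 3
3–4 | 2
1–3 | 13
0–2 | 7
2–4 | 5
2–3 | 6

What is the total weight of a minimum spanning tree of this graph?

Grow the tree from 2 using Prim:
Step 1: cheapest edge leaving the tree is 1–2 (3); add 1.
Step 2: cheapest edge leaving the tree is 1–4 (2); add 4.
Step 3: cheapest edge leaving the tree is 3–4 (2); add 3.
Step 4: cheapest edge leaving the tree is 0–3 (4); add 0.
MST edges: 1–2, 1–4, 3–4, 0–3; total weight 3+2+2+4 = 11.

11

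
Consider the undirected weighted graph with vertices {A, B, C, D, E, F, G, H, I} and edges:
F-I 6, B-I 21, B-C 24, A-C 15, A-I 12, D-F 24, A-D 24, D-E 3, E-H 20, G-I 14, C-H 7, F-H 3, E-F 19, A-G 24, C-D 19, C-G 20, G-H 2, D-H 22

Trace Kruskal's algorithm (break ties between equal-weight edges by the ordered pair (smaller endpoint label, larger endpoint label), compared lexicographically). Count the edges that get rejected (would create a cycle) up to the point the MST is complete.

5

Kruskal's algorithm — process edges by increasing weight (ties by edge label):
G-H (2): add — endpoints in different components.
D-E (3): add — endpoints in different components.
F-H (3): add — endpoints in different components.
F-I (6): add — endpoints in different components.
C-H (7): add — endpoints in different components.
A-I (12): add — endpoints in different components.
G-I (14): skip — G and I already connected.
A-C (15): skip — A and C already connected.
C-D (19): add — endpoints in different components.
E-F (19): skip — E and F already connected.
C-G (20): skip — C and G already connected.
E-H (20): skip — E and H already connected.
B-I (21): add — endpoints in different components.
Edges rejected before the tree was complete: 5.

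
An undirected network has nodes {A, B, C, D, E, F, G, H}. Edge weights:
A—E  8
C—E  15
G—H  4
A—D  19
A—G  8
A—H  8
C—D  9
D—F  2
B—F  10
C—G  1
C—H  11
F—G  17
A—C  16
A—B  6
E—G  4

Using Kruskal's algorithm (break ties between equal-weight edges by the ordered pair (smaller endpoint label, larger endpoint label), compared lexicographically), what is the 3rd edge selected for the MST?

E-G

Sort edges by weight, then run Kruskal:
C—G (1): add — endpoints in different components.
D—F (2): add — endpoints in different components.
E—G (4): add — endpoints in different components.
G—H (4): add — endpoints in different components.
A—B (6): add — endpoints in different components.
A—E (8): add — endpoints in different components.
A—G (8): skip — A and G already connected.
A—H (8): skip — A and H already connected.
C—D (9): add — endpoints in different components.
The 3rd edge added is E—G.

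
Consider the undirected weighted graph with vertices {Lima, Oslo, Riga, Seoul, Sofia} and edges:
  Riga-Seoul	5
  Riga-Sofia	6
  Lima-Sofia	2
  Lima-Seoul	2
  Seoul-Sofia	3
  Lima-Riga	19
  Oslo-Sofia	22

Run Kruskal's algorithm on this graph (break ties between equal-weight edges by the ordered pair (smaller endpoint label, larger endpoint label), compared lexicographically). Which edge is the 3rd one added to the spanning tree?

Kruskal: consider edges lightest-first.
Lima-Seoul (2): add. Components now {Lima,Seoul} {Oslo} {Sofia} {Riga}
Lima-Sofia (2): add. Components now {Lima,Seoul,Sofia} {Oslo} {Riga}
Seoul-Sofia (3): skip — Seoul and Sofia already connected.
Riga-Seoul (5): add. Components now {Lima,Riga,Seoul,Sofia} {Oslo}
Riga-Sofia (6): skip — Sofia and Riga already connected.
Lima-Riga (19): skip — Lima and Riga already connected.
Oslo-Sofia (22): add. Components now {Lima,Oslo,Riga,Seoul,Sofia}
The 3rd edge added is Riga-Seoul.

Riga-Seoul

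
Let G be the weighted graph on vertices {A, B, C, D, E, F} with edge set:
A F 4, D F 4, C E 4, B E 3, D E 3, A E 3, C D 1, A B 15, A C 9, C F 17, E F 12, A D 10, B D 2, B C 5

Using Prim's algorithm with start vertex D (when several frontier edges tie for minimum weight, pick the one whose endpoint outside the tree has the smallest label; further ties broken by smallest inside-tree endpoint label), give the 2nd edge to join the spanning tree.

B-D

Grow the tree from D using Prim:
Step 1: frontier [C D 1, B D 2, D E 3, D F 4, A D 10] → take C D (1); add C.
Step 2: frontier [C E 4, B C 5, A C 9, C F 17, B D 2, D E 3, D F 4, A D 10] → take B D (2); add B.
Step 3: frontier [B E 3, A B 15, C E 4, A C 9, C F 17, D E 3, D F 4, A D 10] → take B E (3); add E.
Step 4: frontier [A B 15, A C 9, C F 17, D F 4, A D 10, A E 3, E F 12] → take A E (3); add A.
Step 5: frontier [A F 4, C F 17, D F 4, E F 12] → take A F (4); add F.
The 2nd edge added is B D.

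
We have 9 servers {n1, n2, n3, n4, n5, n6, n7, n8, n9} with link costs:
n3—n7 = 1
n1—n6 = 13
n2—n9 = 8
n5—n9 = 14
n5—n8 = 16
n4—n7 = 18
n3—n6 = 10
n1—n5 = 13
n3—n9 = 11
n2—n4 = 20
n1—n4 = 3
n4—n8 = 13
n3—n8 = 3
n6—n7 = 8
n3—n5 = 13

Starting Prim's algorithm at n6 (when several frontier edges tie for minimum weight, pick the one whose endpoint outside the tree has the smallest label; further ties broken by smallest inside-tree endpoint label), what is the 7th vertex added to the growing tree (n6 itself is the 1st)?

n1

Prim's algorithm from n6:
Step 1: cheapest edge leaving the tree is n6—n7 (8); add n7.
Step 2: cheapest edge leaving the tree is n3—n7 (1); add n3.
Step 3: cheapest edge leaving the tree is n3—n8 (3); add n8.
Step 4: cheapest edge leaving the tree is n3—n9 (11); add n9.
Step 5: cheapest edge leaving the tree is n2—n9 (8); add n2.
Step 6: cheapest edge leaving the tree is n1—n6 (13); add n1.
Step 7: cheapest edge leaving the tree is n1—n4 (3); add n4.
Step 8: cheapest edge leaving the tree is n1—n5 (13); add n5.
Vertex order: n6, n7, n3, n8, n9, n2, n1, n4, n5. The 7th vertex is n1.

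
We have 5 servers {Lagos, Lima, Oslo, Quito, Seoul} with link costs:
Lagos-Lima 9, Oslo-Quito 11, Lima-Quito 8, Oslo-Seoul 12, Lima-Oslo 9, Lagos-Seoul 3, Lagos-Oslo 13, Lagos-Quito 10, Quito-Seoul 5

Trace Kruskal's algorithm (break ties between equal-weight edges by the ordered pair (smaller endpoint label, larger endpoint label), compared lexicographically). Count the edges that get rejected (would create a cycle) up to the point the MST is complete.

1

Sort edges by weight, then run Kruskal:
Lagos-Seoul (3): add — endpoints in different components.
Quito-Seoul (5): add — endpoints in different components.
Lima-Quito (8): add — endpoints in different components.
Lagos-Lima (9): skip — Lima and Lagos already connected.
Lima-Oslo (9): add — endpoints in different components.
Edges rejected before the tree was complete: 1.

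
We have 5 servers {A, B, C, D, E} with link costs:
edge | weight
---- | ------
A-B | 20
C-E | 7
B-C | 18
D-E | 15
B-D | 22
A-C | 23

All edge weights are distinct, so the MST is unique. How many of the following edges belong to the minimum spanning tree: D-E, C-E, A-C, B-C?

3

Kruskal: consider edges lightest-first.
C-E (7): add. Components now {A} {B} {C,E} {D}
D-E (15): add. Components now {A} {B} {C,D,E}
B-C (18): add. Components now {A} {B,C,D,E}
A-B (20): add. Components now {A,B,C,D,E}
MST edge set: {C-E, D-E, B-C, A-B}.
Of the listed edges, {D-E, C-E, B-C} are in the MST → 3.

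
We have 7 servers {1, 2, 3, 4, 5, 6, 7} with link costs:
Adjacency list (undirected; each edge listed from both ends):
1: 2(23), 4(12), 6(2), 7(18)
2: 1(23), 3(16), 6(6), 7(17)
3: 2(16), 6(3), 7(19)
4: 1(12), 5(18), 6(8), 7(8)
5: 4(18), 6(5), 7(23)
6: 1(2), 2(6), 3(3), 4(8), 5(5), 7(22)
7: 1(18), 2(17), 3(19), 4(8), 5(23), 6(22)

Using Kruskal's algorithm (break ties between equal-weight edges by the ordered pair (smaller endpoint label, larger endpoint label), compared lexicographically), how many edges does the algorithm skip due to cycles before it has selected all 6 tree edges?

Sort edges by weight, then run Kruskal:
1-6 (2): add — endpoints in different components.
3-6 (3): add — endpoints in different components.
5-6 (5): add — endpoints in different components.
2-6 (6): add — endpoints in different components.
4-6 (8): add — endpoints in different components.
4-7 (8): add — endpoints in different components.
Edges rejected before the tree was complete: 0.

0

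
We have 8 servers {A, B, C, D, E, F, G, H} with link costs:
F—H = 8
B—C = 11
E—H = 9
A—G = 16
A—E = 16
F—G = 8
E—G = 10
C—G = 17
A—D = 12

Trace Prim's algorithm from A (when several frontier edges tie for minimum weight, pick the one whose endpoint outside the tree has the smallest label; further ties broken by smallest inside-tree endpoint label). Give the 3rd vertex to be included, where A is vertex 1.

E

Prim, starting at A.
Step 1: cheapest edge leaving the tree is A—D (12); add D.
Step 2: cheapest edge leaving the tree is A—E (16); add E.
Step 3: cheapest edge leaving the tree is E—H (9); add H.
Step 4: cheapest edge leaving the tree is F—H (8); add F.
Step 5: cheapest edge leaving the tree is F—G (8); add G.
Step 6: cheapest edge leaving the tree is C—G (17); add C.
Step 7: cheapest edge leaving the tree is B—C (11); add B.
Vertex order: A, D, E, H, F, G, C, B. The 3rd vertex is E.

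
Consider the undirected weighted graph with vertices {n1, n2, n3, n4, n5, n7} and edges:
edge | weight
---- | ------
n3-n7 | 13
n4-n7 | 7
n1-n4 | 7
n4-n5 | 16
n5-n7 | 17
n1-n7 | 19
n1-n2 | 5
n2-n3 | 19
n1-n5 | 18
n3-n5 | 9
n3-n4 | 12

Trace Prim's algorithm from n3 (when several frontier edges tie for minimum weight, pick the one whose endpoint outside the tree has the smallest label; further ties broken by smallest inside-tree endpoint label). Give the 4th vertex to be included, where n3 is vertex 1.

n1

Prim's algorithm from n3:
Step 1: cheapest edge leaving the tree is n3-n5 (9); add n5.
Step 2: cheapest edge leaving the tree is n3-n4 (12); add n4.
Step 3: cheapest edge leaving the tree is n1-n4 (7); add n1.
Step 4: cheapest edge leaving the tree is n1-n2 (5); add n2.
Step 5: cheapest edge leaving the tree is n4-n7 (7); add n7.
Vertex order: n3, n5, n4, n1, n2, n7. The 4th vertex is n1.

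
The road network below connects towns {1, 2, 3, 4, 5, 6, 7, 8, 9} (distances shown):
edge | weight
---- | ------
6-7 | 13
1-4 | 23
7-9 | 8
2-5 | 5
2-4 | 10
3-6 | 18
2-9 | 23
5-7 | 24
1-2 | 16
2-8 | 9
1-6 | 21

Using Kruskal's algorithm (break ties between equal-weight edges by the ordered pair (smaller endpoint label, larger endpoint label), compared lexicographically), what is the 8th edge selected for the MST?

1-6

Kruskal: consider edges lightest-first.
2-5 (5): add — endpoints in different components.
7-9 (8): add — endpoints in different components.
2-8 (9): add — endpoints in different components.
2-4 (10): add — endpoints in different components.
6-7 (13): add — endpoints in different components.
1-2 (16): add — endpoints in different components.
3-6 (18): add — endpoints in different components.
1-6 (21): add — endpoints in different components.
The 8th edge added is 1-6.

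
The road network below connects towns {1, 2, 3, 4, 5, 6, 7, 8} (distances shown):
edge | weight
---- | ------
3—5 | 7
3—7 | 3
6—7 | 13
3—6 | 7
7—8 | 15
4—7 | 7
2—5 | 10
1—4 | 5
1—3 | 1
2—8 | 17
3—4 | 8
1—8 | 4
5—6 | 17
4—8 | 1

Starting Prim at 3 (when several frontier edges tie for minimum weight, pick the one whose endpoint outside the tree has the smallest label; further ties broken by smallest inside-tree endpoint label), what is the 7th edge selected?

2-5

Prim, starting at 3.
Step 1: frontier [1—3 1, 3—7 3, 3—5 7, 3—6 7, 3—4 8] → take 1—3 (1); add 1.
Step 2: frontier [1—8 4, 1—4 5, 3—7 3, 3—5 7, 3—6 7, 3—4 8] → take 3—7 (3); add 7.
Step 3: frontier [1—8 4, 1—4 5, 3—5 7, 3—6 7, 3—4 8, 4—7 7, 6—7 13, 7—8 15] → take 1—8 (4); add 8.
Step 4: frontier [1—4 5, 3—5 7, 3—6 7, 3—4 8, 4—7 7, 6—7 13, 4—8 1, 2—8 17] → take 4—8 (1); add 4.
Step 5: frontier [3—5 7, 3—6 7, 6—7 13, 2—8 17] → take 3—5 (7); add 5.
Step 6: frontier [3—6 7, 2—5 10, 5—6 17, 6—7 13, 2—8 17] → take 3—6 (7); add 6.
Step 7: frontier [2—5 10, 2—8 17] → take 2—5 (10); add 2.
The 7th edge added is 2—5.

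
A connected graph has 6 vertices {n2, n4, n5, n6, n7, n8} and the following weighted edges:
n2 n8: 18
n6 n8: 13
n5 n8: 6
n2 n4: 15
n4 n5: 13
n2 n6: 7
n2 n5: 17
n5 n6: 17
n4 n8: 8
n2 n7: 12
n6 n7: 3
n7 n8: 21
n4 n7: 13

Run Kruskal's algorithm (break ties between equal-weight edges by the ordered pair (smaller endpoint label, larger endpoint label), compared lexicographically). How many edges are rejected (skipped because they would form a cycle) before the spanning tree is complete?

Kruskal's algorithm — process edges by increasing weight (ties by edge label):
n6 n7 (3): add. Components now {n8} {n2} {n6,n7} {n4} {n5}
n5 n8 (6): add. Components now {n5,n8} {n2} {n6,n7} {n4}
n2 n6 (7): add. Components now {n5,n8} {n2,n6,n7} {n4}
n4 n8 (8): add. Components now {n4,n5,n8} {n2,n6,n7}
n2 n7 (12): skip — n2 and n7 already connected.
n4 n5 (13): skip — n4 and n5 already connected.
n4 n7 (13): add. Components now {n2,n4,n5,n6,n7,n8}
Edges rejected before the tree was complete: 2.

2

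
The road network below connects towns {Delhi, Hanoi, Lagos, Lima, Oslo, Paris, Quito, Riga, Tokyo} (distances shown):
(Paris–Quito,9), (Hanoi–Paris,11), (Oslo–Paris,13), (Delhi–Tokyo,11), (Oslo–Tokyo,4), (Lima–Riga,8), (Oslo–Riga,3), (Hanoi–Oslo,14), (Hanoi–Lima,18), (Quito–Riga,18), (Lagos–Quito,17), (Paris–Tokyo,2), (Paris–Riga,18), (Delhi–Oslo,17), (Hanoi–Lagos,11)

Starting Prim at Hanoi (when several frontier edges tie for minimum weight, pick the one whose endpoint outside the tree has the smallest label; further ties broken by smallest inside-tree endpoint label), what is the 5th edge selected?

Oslo-Riga

Prim's algorithm from Hanoi:
Step 1: cheapest edge leaving the tree is Hanoi–Lagos (11); add Lagos.
Step 2: cheapest edge leaving the tree is Hanoi–Paris (11); add Paris.
Step 3: cheapest edge leaving the tree is Paris–Tokyo (2); add Tokyo.
Step 4: cheapest edge leaving the tree is Oslo–Tokyo (4); add Oslo.
Step 5: cheapest edge leaving the tree is Oslo–Riga (3); add Riga.
Step 6: cheapest edge leaving the tree is Lima–Riga (8); add Lima.
Step 7: cheapest edge leaving the tree is Paris–Quito (9); add Quito.
Step 8: cheapest edge leaving the tree is Delhi–Tokyo (11); add Delhi.
The 5th edge added is Oslo–Riga.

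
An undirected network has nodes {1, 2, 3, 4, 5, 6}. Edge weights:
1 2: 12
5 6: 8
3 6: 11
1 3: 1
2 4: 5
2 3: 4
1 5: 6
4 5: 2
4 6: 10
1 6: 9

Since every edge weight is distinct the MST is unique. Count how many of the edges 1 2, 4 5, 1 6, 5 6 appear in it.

Kruskal's algorithm — process edges by increasing weight (ties by edge label):
1 3 (1): add — endpoints in different components.
4 5 (2): add — endpoints in different components.
2 3 (4): add — endpoints in different components.
2 4 (5): add — endpoints in different components.
1 5 (6): skip — 1 and 5 already connected.
5 6 (8): add — endpoints in different components.
MST edge set: {1 3, 4 5, 2 3, 2 4, 5 6}.
Of the listed edges, {4 5, 5 6} are in the MST → 2.

2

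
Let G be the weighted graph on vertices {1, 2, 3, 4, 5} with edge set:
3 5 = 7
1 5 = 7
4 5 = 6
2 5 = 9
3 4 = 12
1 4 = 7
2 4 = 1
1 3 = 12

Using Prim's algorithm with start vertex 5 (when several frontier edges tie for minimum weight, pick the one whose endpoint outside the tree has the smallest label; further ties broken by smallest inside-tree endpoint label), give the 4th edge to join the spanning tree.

3-5

Prim, starting at 5.
Step 1: cheapest edge leaving the tree is 4 5 (6); add 4.
Step 2: cheapest edge leaving the tree is 2 4 (1); add 2.
Step 3: cheapest edge leaving the tree is 1 4 (7); add 1.
Step 4: cheapest edge leaving the tree is 3 5 (7); add 3.
The 4th edge added is 3 5.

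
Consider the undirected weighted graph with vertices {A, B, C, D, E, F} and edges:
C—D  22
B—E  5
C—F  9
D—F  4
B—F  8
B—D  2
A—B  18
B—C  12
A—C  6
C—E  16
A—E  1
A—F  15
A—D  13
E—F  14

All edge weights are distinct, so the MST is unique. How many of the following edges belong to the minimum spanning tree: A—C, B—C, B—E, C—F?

Sort edges by weight, then run Kruskal:
A—E (1): add — endpoints in different components.
B—D (2): add — endpoints in different components.
D—F (4): add — endpoints in different components.
B—E (5): add — endpoints in different components.
A—C (6): add — endpoints in different components.
MST edge set: {A—E, B—D, D—F, B—E, A—C}.
Of the listed edges, {A—C, B—E} are in the MST → 2.

2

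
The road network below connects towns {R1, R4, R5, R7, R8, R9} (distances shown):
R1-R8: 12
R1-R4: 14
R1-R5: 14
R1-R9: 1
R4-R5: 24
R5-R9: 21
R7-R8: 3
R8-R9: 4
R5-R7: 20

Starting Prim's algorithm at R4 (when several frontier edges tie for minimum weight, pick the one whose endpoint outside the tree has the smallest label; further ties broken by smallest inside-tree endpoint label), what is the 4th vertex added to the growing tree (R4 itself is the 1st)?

R8

Prim, starting at R4.
Step 1: frontier [R1-R4 14, R4-R5 24] → take R1-R4 (14); add R1.
Step 2: frontier [R1-R9 1, R1-R8 12, R1-R5 14, R4-R5 24] → take R1-R9 (1); add R9.
Step 3: frontier [R1-R8 12, R1-R5 14, R4-R5 24, R8-R9 4, R5-R9 21] → take R8-R9 (4); add R8.
Step 4: frontier [R1-R5 14, R4-R5 24, R7-R8 3, R5-R9 21] → take R7-R8 (3); add R7.
Step 5: frontier [R1-R5 14, R4-R5 24, R5-R7 20, R5-R9 21] → take R1-R5 (14); add R5.
Vertex order: R4, R1, R9, R8, R7, R5. The 4th vertex is R8.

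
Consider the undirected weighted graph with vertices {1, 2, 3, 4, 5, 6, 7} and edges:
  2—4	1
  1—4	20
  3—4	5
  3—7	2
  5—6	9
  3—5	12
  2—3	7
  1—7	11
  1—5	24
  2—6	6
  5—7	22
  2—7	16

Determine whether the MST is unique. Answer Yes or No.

Yes

Sort edges by weight, then run Kruskal:
2—4 (1): add — endpoints in different components.
3—7 (2): add — endpoints in different components.
3—4 (5): add — endpoints in different components.
2—6 (6): add — endpoints in different components.
2—3 (7): skip — 2 and 3 already connected.
5—6 (9): add — endpoints in different components.
1—7 (11): add — endpoints in different components.
Every non-tree edge has weight strictly greater than the heaviest edge on the tree path between its endpoints, so the MST is unique.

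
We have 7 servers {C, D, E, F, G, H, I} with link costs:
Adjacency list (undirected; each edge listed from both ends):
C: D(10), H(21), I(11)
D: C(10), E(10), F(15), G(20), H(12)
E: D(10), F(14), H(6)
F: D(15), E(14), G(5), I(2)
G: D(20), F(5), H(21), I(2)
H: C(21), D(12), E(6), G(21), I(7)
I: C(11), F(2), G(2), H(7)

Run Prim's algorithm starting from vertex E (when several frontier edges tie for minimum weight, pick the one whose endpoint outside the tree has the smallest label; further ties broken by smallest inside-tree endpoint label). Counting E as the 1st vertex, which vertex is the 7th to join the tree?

C

Prim, starting at E.
Step 1: cheapest edge leaving the tree is E-H (6); add H.
Step 2: cheapest edge leaving the tree is H-I (7); add I.
Step 3: cheapest edge leaving the tree is F-I (2); add F.
Step 4: cheapest edge leaving the tree is G-I (2); add G.
Step 5: cheapest edge leaving the tree is D-E (10); add D.
Step 6: cheapest edge leaving the tree is C-D (10); add C.
Vertex order: E, H, I, F, G, D, C. The 7th vertex is C.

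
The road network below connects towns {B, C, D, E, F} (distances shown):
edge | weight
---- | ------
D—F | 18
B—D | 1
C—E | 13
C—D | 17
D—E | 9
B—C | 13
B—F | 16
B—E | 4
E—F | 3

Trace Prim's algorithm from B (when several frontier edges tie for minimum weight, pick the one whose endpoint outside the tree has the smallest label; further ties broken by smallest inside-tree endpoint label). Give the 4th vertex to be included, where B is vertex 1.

F

Prim, starting at B.
Step 1: frontier [B—D 1, B—E 4, B—C 13, B—F 16] → take B—D (1); add D.
Step 2: frontier [B—E 4, B—C 13, B—F 16, D—E 9, C—D 17, D—F 18] → take B—E (4); add E.
Step 3: frontier [B—C 13, B—F 16, C—D 17, D—F 18, E—F 3, C—E 13] → take E—F (3); add F.
Step 4: frontier [B—C 13, C—D 17, C—E 13] → take B—C (13); add C.
Vertex order: B, D, E, F, C. The 4th vertex is F.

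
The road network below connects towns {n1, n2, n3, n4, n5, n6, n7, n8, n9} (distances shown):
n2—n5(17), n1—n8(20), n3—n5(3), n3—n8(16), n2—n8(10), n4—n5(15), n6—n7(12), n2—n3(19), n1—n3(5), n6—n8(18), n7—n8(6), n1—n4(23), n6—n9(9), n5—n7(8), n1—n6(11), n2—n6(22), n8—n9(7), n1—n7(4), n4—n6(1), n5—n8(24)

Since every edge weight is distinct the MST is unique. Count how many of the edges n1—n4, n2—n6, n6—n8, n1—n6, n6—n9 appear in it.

1

Kruskal: consider edges lightest-first.
n4—n6 (1): add — endpoints in different components.
n3—n5 (3): add — endpoints in different components.
n1—n7 (4): add — endpoints in different components.
n1—n3 (5): add — endpoints in different components.
n7—n8 (6): add — endpoints in different components.
n8—n9 (7): add — endpoints in different components.
n5—n7 (8): skip — n7 and n5 already connected.
n6—n9 (9): add — endpoints in different components.
n2—n8 (10): add — endpoints in different components.
MST edge set: {n4—n6, n3—n5, n1—n7, n1—n3, n7—n8, n8—n9, n6—n9, n2—n8}.
Of the listed edges, {n6—n9} are in the MST → 1.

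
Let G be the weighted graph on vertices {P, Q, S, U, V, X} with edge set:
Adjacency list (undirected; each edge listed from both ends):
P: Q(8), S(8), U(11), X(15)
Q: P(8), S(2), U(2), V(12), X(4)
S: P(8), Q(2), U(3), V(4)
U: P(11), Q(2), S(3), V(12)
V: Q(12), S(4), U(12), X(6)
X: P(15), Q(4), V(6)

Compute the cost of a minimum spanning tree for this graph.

20

Grow the tree from Q using Prim:
Step 1: cheapest edge leaving the tree is Q–S (2); add S.
Step 2: cheapest edge leaving the tree is Q–U (2); add U.
Step 3: cheapest edge leaving the tree is S–V (4); add V.
Step 4: cheapest edge leaving the tree is Q–X (4); add X.
Step 5: cheapest edge leaving the tree is P–Q (8); add P.
MST edges: Q–S, Q–U, S–V, Q–X, P–Q; total weight 2+2+4+4+8 = 20.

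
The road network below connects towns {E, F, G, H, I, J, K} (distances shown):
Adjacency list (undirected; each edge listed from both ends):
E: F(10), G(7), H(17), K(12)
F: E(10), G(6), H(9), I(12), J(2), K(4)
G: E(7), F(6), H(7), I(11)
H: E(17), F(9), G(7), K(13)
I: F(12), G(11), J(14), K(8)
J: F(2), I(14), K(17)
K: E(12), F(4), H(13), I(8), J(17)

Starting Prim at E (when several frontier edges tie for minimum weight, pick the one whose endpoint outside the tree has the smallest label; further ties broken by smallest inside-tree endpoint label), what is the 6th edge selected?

Prim, starting at E.
Step 1: cheapest edge leaving the tree is E—G (7); add G.
Step 2: cheapest edge leaving the tree is F—G (6); add F.
Step 3: cheapest edge leaving the tree is F—J (2); add J.
Step 4: cheapest edge leaving the tree is F—K (4); add K.
Step 5: cheapest edge leaving the tree is G—H (7); add H.
Step 6: cheapest edge leaving the tree is I—K (8); add I.
The 6th edge added is I—K.

I-K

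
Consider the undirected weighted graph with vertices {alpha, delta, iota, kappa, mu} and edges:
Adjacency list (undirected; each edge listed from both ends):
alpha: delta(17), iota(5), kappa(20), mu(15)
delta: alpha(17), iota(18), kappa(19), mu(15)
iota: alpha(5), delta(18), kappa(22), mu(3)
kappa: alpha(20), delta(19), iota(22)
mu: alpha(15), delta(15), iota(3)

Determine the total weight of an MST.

Prim, starting at iota.
Step 1: frontier [iota–mu 3, alpha–iota 5, delta–iota 18, iota–kappa 22] → take iota–mu (3); add mu.
Step 2: frontier [alpha–iota 5, delta–iota 18, iota–kappa 22, alpha–mu 15, delta–mu 15] → take alpha–iota (5); add alpha.
Step 3: frontier [alpha–delta 17, alpha–kappa 20, delta–iota 18, iota–kappa 22, delta–mu 15] → take delta–mu (15); add delta.
Step 4: frontier [alpha–kappa 20, delta–kappa 19, iota–kappa 22] → take delta–kappa (19); add kappa.
MST edges: iota–mu, alpha–iota, delta–mu, delta–kappa; total weight 3+5+15+19 = 42.

42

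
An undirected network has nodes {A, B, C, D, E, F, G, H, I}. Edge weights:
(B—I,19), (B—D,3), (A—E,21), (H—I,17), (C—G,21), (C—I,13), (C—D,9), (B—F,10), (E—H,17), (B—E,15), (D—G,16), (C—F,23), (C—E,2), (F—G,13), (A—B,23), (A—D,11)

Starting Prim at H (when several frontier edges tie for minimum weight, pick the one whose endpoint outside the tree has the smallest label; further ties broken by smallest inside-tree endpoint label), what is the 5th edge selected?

B-F

Grow the tree from H using Prim:
Step 1: cheapest edge leaving the tree is E—H (17); add E.
Step 2: cheapest edge leaving the tree is C—E (2); add C.
Step 3: cheapest edge leaving the tree is C—D (9); add D.
Step 4: cheapest edge leaving the tree is B—D (3); add B.
Step 5: cheapest edge leaving the tree is B—F (10); add F.
Step 6: cheapest edge leaving the tree is A—D (11); add A.
Step 7: cheapest edge leaving the tree is F—G (13); add G.
Step 8: cheapest edge leaving the tree is C—I (13); add I.
The 5th edge added is B—F.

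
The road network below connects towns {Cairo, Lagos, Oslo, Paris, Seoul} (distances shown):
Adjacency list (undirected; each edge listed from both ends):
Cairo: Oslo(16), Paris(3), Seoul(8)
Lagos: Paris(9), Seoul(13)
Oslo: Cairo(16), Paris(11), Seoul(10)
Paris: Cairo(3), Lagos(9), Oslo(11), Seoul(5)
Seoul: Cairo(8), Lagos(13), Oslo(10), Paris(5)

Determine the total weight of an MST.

27

Prim's algorithm from Lagos:
Step 1: frontier [Lagos Paris 9, Lagos Seoul 13] → take Lagos Paris (9); add Paris.
Step 2: frontier [Lagos Seoul 13, Cairo Paris 3, Paris Seoul 5, Oslo Paris 11] → take Cairo Paris (3); add Cairo.
Step 3: frontier [Cairo Seoul 8, Cairo Oslo 16, Lagos Seoul 13, Paris Seoul 5, Oslo Paris 11] → take Paris Seoul (5); add Seoul.
Step 4: frontier [Cairo Oslo 16, Oslo Paris 11, Oslo Seoul 10] → take Oslo Seoul (10); add Oslo.
MST edges: Lagos Paris, Cairo Paris, Paris Seoul, Oslo Seoul; total weight 9+3+5+10 = 27.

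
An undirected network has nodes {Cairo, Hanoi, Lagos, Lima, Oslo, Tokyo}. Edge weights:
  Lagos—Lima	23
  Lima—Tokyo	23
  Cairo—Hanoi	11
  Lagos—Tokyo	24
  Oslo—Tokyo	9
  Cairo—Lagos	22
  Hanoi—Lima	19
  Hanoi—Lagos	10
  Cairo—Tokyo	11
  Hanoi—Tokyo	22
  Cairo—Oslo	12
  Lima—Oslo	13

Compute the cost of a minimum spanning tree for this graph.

54

Sort edges by weight, then run Kruskal:
Oslo—Tokyo (9): add — endpoints in different components.
Hanoi—Lagos (10): add — endpoints in different components.
Cairo—Hanoi (11): add — endpoints in different components.
Cairo—Tokyo (11): add — endpoints in different components.
Cairo—Oslo (12): skip — Oslo and Cairo already connected.
Lima—Oslo (13): add — endpoints in different components.
MST edges: Oslo—Tokyo, Hanoi—Lagos, Cairo—Hanoi, Cairo—Tokyo, Lima—Oslo; total weight 9+10+11+11+13 = 54.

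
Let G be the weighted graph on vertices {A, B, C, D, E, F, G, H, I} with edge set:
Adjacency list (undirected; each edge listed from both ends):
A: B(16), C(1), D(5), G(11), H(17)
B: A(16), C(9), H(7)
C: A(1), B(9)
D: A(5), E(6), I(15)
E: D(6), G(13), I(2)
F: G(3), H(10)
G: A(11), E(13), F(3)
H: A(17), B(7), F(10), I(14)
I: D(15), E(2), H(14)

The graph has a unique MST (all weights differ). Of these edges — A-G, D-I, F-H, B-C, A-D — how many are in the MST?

3

Kruskal's algorithm — process edges by increasing weight (ties by edge label):
A-C (1): add — endpoints in different components.
E-I (2): add — endpoints in different components.
F-G (3): add — endpoints in different components.
A-D (5): add — endpoints in different components.
D-E (6): add — endpoints in different components.
B-H (7): add — endpoints in different components.
B-C (9): add — endpoints in different components.
F-H (10): add — endpoints in different components.
MST edge set: {A-C, E-I, F-G, A-D, D-E, B-H, B-C, F-H}.
Of the listed edges, {F-H, B-C, A-D} are in the MST → 3.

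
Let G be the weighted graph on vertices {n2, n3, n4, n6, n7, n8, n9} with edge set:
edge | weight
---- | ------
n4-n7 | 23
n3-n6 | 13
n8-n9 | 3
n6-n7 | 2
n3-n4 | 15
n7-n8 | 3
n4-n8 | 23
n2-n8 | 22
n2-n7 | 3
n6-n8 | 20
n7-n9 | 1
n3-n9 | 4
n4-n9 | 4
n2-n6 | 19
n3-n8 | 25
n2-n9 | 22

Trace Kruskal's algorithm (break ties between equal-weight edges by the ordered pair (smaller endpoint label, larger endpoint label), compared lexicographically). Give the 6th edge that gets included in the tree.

Kruskal's algorithm — process edges by increasing weight (ties by edge label):
n7-n9 (1): add. Components now {n2} {n7,n9} {n4} {n6} {n8} {n3}
n6-n7 (2): add. Components now {n2} {n6,n7,n9} {n4} {n8} {n3}
n2-n7 (3): add. Components now {n2,n6,n7,n9} {n4} {n8} {n3}
n7-n8 (3): add. Components now {n2,n6,n7,n8,n9} {n4} {n3}
n8-n9 (3): skip — n8 and n9 already connected.
n3-n9 (4): add. Components now {n2,n3,n6,n7,n8,n9} {n4}
n4-n9 (4): add. Components now {n2,n3,n4,n6,n7,n8,n9}
The 6th edge added is n4-n9.

n4-n9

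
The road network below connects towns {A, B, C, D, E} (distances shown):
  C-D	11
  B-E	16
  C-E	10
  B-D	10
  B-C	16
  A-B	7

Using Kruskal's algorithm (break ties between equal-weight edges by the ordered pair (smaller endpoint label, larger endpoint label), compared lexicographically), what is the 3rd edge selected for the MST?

C-E

Kruskal's algorithm — process edges by increasing weight (ties by edge label):
A-B (7): add. Components now {A,B} {C} {D} {E}
B-D (10): add. Components now {A,B,D} {C} {E}
C-E (10): add. Components now {A,B,D} {C,E}
C-D (11): add. Components now {A,B,C,D,E}
The 3rd edge added is C-E.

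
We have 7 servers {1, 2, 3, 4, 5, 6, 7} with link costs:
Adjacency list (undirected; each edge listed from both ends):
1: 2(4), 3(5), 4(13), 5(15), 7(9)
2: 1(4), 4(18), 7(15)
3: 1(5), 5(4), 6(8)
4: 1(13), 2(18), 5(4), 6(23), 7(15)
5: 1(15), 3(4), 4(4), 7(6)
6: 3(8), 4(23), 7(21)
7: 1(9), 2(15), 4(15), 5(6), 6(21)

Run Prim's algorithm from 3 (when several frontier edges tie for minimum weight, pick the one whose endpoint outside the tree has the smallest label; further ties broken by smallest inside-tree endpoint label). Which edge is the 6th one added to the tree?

3-6

Prim, starting at 3.
Step 1: frontier [3-5 4, 1-3 5, 3-6 8] → take 3-5 (4); add 5.
Step 2: frontier [1-3 5, 3-6 8, 4-5 4, 5-7 6, 1-5 15] → take 4-5 (4); add 4.
Step 3: frontier [1-3 5, 3-6 8, 1-4 13, 4-7 15, 2-4 18, 4-6 23, 5-7 6, 1-5 15] → take 1-3 (5); add 1.
Step 4: frontier [1-2 4, 1-7 9, 3-6 8, 4-7 15, 2-4 18, 4-6 23, 5-7 6] → take 1-2 (4); add 2.
Step 5: frontier [1-7 9, 2-7 15, 3-6 8, 4-7 15, 4-6 23, 5-7 6] → take 5-7 (6); add 7.
Step 6: frontier [3-6 8, 4-6 23, 6-7 21] → take 3-6 (8); add 6.
The 6th edge added is 3-6.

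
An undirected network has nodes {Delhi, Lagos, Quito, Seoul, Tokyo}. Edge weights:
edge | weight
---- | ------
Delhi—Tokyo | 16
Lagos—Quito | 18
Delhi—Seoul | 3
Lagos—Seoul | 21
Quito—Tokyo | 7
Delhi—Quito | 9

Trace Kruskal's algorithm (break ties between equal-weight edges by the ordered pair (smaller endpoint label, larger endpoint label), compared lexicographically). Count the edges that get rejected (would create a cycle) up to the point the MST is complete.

1

Kruskal's algorithm — process edges by increasing weight (ties by edge label):
Delhi—Seoul (3): add. Components now {Quito} {Delhi,Seoul} {Tokyo} {Lagos}
Quito—Tokyo (7): add. Components now {Quito,Tokyo} {Delhi,Seoul} {Lagos}
Delhi—Quito (9): add. Components now {Delhi,Quito,Seoul,Tokyo} {Lagos}
Delhi—Tokyo (16): skip — Delhi and Tokyo already connected.
Lagos—Quito (18): add. Components now {Delhi,Lagos,Quito,Seoul,Tokyo}
Edges rejected before the tree was complete: 1.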